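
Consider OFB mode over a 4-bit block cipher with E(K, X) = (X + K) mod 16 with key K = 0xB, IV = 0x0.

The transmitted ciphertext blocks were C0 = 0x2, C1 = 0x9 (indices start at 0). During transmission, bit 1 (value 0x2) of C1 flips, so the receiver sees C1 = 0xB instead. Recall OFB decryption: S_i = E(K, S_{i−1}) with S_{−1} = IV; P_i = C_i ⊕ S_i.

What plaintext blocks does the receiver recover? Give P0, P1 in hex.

Only C1 changed, to 0xB. In OFB, a change in C_i flips the same bit in P_i only; the keystream is unaffected. Decrypting the received ciphertext:
P0: S = E(K, 0x0) = 0xB; 0x2 ⊕ 0xB = 0x9.
P1: S = E(K, 0xB) = 0x6; 0xB ⊕ 0x6 = 0xD.
Blocks that differ from the original plaintext: P1.

P0 = 0x9, P1 = 0xD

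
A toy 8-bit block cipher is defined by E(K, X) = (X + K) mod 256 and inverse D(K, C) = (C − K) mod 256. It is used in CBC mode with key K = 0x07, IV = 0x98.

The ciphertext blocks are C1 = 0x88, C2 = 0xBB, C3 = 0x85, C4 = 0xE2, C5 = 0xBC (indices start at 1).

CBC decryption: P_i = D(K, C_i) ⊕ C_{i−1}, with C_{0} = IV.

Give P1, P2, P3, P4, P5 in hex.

P1 = 0x19, P2 = 0x3C, P3 = 0xC5, P4 = 0x5E, P5 = 0x57

P1: D(K, 0x88) = 0x81; 0x81 ⊕ 0x98 = 0x19.
P2: D(K, 0xBB) = 0xB4; 0xB4 ⊕ 0x88 = 0x3C.
P3: D(K, 0x85) = 0x7E; 0x7E ⊕ 0xBB = 0xC5.
P4: D(K, 0xE2) = 0xDB; 0xDB ⊕ 0x85 = 0x5E.
P5: D(K, 0xBC) = 0xB5; 0xB5 ⊕ 0xE2 = 0x57.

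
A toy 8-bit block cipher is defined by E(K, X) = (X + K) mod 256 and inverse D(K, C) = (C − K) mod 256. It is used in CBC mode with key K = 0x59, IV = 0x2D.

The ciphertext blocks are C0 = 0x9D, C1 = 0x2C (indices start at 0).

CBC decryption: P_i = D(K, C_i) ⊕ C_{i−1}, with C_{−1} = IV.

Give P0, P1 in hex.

P0: D(K, 0x9D) = 0x44; 0x44 ⊕ 0x2D = 0x69.
P1: D(K, 0x2C) = 0xD3; 0xD3 ⊕ 0x9D = 0x4E.

P0 = 0x69, P1 = 0x4E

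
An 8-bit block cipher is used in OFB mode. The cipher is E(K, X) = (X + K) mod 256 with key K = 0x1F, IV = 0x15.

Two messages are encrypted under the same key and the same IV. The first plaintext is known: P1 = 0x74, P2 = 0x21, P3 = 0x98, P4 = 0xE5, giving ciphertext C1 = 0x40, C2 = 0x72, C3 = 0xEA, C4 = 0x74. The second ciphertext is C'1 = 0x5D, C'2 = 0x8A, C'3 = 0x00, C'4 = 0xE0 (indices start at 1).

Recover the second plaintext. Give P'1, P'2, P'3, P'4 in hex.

P'1 = 0x69, P'2 = 0xD9, P'3 = 0x72, P'4 = 0x71

In OFB with a reused IV, both messages share the same keystream S_i, so C_i ⊕ C'_i = P_i ⊕ P'_i and thus P'_i = P_i ⊕ C_i ⊕ C'_i.
P'1: 0x74 ⊕ 0x40 ⊕ 0x5D = 0x69.
P'2: 0x21 ⊕ 0x72 ⊕ 0x8A = 0xD9.
P'3: 0x98 ⊕ 0xEA ⊕ 0x00 = 0x72.
P'4: 0xE5 ⊕ 0x74 ⊕ 0xE0 = 0x71.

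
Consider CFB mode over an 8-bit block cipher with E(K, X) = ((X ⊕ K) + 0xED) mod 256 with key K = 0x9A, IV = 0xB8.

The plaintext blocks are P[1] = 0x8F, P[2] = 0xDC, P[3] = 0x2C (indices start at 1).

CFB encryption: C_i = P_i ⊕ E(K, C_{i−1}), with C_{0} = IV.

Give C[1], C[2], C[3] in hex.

C[1] = 0x80, C[2] = 0xDB, C[3] = 0x02

C[1]: E(K, 0xB8) = 0x0F; 0x8F ⊕ 0x0F = 0x80.
C[2]: E(K, 0x80) = 0x07; 0xDC ⊕ 0x07 = 0xDB.
C[3]: E(K, 0xDB) = 0x2E; 0x2C ⊕ 0x2E = 0x02.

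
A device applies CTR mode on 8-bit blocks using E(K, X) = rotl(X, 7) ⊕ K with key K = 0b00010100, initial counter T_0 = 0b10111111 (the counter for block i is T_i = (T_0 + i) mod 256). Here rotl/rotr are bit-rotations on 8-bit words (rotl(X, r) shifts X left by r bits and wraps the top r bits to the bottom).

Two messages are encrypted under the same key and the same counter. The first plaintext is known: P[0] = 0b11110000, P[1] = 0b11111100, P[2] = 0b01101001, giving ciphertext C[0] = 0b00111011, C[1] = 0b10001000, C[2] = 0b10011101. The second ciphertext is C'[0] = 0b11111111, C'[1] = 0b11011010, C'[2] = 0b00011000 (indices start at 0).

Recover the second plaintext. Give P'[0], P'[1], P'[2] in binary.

In CTR with a reused counter, both messages share the same keystream S_i, so C_i ⊕ C'_i = P_i ⊕ P'_i and thus P'_i = P_i ⊕ C_i ⊕ C'_i.
P'[0]: 0b11110000 ⊕ 0b00111011 ⊕ 0b11111111 = 0b00110100.
P'[1]: 0b11111100 ⊕ 0b10001000 ⊕ 0b11011010 = 0b10101110.
P'[2]: 0b01101001 ⊕ 0b10011101 ⊕ 0b00011000 = 0b11101100.

P'[0] = 0b00110100, P'[1] = 0b10101110, P'[2] = 0b11101100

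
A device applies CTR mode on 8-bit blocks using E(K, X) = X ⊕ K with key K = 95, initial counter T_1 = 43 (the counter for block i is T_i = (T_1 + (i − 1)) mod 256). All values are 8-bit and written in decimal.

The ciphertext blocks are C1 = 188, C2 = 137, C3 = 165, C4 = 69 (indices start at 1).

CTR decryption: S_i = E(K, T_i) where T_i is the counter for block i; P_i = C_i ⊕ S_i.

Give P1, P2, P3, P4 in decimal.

P1 = 200, P2 = 250, P3 = 215, P4 = 52

P1: T = 43, S = E(K, T) = 116; 188 ⊕ 116 = 200.
P2: T = 44, S = E(K, T) = 115; 137 ⊕ 115 = 250.
P3: T = 45, S = E(K, T) = 114; 165 ⊕ 114 = 215.
P4: T = 46, S = E(K, T) = 113; 69 ⊕ 113 = 52.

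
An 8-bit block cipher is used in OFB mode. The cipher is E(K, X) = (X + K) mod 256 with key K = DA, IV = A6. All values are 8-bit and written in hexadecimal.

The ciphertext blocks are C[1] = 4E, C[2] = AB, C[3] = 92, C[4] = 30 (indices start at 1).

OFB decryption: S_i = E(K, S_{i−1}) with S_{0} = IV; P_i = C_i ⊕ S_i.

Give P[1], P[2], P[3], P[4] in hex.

P[1] = CE, P[2] = F1, P[3] = A6, P[4] = 3E

P[1]: S = E(K, A6) = 80; 4E ⊕ 80 = CE.
P[2]: S = E(K, 80) = 5A; AB ⊕ 5A = F1.
P[3]: S = E(K, 5A) = 34; 92 ⊕ 34 = A6.
P[4]: S = E(K, 34) = 0E; 30 ⊕ 0E = 3E.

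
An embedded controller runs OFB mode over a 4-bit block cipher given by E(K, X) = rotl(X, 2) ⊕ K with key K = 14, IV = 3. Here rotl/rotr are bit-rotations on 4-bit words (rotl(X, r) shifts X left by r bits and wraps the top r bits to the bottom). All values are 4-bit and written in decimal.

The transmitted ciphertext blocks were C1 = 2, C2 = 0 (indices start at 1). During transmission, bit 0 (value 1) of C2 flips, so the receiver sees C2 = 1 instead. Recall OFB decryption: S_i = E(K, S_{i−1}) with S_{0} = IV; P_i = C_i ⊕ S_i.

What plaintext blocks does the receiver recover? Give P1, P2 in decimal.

P1 = 0, P2 = 7

Only C2 changed, to 1. In OFB, a change in C_i flips the same bit in P_i only; the keystream is unaffected. Decrypting the received ciphertext:
P1: S = E(K, 3) = 2; 2 ⊕ 2 = 0.
P2: S = E(K, 2) = 6; 1 ⊕ 6 = 7.
Blocks that differ from the original plaintext: P2.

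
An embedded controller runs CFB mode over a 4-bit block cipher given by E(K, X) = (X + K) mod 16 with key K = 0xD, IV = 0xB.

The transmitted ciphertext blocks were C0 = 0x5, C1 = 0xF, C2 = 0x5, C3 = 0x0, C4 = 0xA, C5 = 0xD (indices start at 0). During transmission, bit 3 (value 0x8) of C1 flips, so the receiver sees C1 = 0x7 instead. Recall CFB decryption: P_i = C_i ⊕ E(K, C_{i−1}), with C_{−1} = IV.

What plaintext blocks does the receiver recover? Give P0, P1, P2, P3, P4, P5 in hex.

Only C1 changed, to 0x7. In CFB, a change in C_i flips the same bit in P_i and garbles P_{i+1}. Decrypting the received ciphertext:
P0: E(K, 0xB) = 0x8; 0x5 ⊕ 0x8 = 0xD.
P1: E(K, 0x5) = 0x2; 0x7 ⊕ 0x2 = 0x5.
P2: E(K, 0x7) = 0x4; 0x5 ⊕ 0x4 = 0x1.
P3: E(K, 0x5) = 0x2; 0x0 ⊕ 0x2 = 0x2.
P4: E(K, 0x0) = 0xD; 0xA ⊕ 0xD = 0x7.
P5: E(K, 0xA) = 0x7; 0xD ⊕ 0x7 = 0xA.
Blocks that differ from the original plaintext: P1, P2.

P0 = 0xD, P1 = 0x5, P2 = 0x1, P3 = 0x2, P4 = 0x7, P5 = 0xA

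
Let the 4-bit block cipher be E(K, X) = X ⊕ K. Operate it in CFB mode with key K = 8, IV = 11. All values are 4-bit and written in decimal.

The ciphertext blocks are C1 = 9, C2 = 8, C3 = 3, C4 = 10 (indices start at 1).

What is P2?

CFB decryption: P_i = C_i ⊕ E(K, C_{i−1}), with C_{0} = IV.
P2: E(K, 9) = 1; 8 ⊕ 1 = 9.

P2 = 9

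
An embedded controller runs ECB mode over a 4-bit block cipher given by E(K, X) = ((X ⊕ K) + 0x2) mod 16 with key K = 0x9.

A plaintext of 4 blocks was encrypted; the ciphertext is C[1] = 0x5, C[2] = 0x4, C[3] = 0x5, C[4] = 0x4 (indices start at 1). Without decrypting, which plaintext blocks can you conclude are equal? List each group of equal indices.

P[1] = P[3]; P[2] = P[4]

ECB encrypts each block independently with the same key, so equal ciphertext blocks imply equal plaintext blocks.
C[1] = C[3] = 0x5, so P[1] = P[3].
C[2] = C[4] = 0x4, so P[2] = P[4].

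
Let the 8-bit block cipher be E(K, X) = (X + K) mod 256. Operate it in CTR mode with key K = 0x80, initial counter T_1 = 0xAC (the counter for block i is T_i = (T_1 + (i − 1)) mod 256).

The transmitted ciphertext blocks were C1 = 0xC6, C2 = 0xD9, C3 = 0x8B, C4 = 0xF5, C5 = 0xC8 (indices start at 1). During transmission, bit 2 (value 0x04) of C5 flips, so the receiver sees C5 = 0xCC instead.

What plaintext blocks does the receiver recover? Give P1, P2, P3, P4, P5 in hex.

P1 = 0xEA, P2 = 0xF4, P3 = 0xA5, P4 = 0xDA, P5 = 0xFC

CTR decryption: S_i = E(K, T_i) where T_i is the counter for block i; P_i = C_i ⊕ S_i.
Only C5 changed, to 0xCC. In CTR, a change in C_i flips the same bit in P_i only; the keystream is unaffected. Decrypting the received ciphertext:
P1: T = 0xAC, S = E(K, T) = 0x2C; 0xC6 ⊕ 0x2C = 0xEA.
P2: T = 0xAD, S = E(K, T) = 0x2D; 0xD9 ⊕ 0x2D = 0xF4.
P3: T = 0xAE, S = E(K, T) = 0x2E; 0x8B ⊕ 0x2E = 0xA5.
P4: T = 0xAF, S = E(K, T) = 0x2F; 0xF5 ⊕ 0x2F = 0xDA.
P5: T = 0xB0, S = E(K, T) = 0x30; 0xCC ⊕ 0x30 = 0xFC.
Blocks that differ from the original plaintext: P5.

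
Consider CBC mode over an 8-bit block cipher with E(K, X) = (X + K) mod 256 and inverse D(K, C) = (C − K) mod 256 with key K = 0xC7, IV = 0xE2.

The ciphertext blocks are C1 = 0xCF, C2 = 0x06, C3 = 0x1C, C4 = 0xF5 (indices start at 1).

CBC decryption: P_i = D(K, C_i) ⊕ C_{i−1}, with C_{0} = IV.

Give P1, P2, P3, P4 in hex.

P1 = 0xEA, P2 = 0xF0, P3 = 0x53, P4 = 0x32

P1: D(K, 0xCF) = 0x08; 0x08 ⊕ 0xE2 = 0xEA.
P2: D(K, 0x06) = 0x3F; 0x3F ⊕ 0xCF = 0xF0.
P3: D(K, 0x1C) = 0x55; 0x55 ⊕ 0x06 = 0x53.
P4: D(K, 0xF5) = 0x2E; 0x2E ⊕ 0x1C = 0x32.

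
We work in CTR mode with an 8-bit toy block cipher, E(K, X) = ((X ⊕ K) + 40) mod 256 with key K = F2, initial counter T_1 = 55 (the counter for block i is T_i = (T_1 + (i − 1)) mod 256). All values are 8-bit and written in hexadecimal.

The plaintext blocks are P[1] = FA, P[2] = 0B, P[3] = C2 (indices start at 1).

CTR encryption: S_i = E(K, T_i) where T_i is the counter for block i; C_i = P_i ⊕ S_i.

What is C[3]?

C[3] = 27

C[1]: T = 55, S = E(K, T) = E7; FA ⊕ E7 = 1D.
C[2]: T = 56, S = E(K, T) = E4; 0B ⊕ E4 = EF.
C[3]: T = 57, S = E(K, T) = E5; C2 ⊕ E5 = 27.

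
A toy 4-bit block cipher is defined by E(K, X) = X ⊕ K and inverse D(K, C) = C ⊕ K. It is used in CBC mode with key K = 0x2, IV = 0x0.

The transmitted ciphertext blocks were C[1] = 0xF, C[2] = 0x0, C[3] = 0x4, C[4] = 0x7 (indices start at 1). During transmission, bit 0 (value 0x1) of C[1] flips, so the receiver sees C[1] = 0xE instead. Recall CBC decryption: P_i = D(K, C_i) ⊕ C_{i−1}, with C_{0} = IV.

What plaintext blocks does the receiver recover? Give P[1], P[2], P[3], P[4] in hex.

P[1] = 0xC, P[2] = 0xC, P[3] = 0x6, P[4] = 0x1

Only C[1] changed, to 0xE. In CBC, a change in C_i garbles P_i and flips the same bit in P_{i+1}. Decrypting the received ciphertext:
P[1]: D(K, 0xE) = 0xC; 0xC ⊕ 0x0 = 0xC.
P[2]: D(K, 0x0) = 0x2; 0x2 ⊕ 0xE = 0xC.
P[3]: D(K, 0x4) = 0x6; 0x6 ⊕ 0x0 = 0x6.
P[4]: D(K, 0x7) = 0x5; 0x5 ⊕ 0x4 = 0x1.
Blocks that differ from the original plaintext: P[1], P[2].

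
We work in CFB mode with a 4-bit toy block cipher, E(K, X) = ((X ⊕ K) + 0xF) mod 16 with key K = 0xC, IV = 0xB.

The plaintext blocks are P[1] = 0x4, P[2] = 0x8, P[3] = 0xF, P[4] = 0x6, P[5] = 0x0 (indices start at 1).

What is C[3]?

CFB encryption: C_i = P_i ⊕ E(K, C_{i−1}), with C_{0} = IV.
C[1]: E(K, 0xB) = 0x6; 0x4 ⊕ 0x6 = 0x2.
C[2]: E(K, 0x2) = 0xD; 0x8 ⊕ 0xD = 0x5.
C[3]: E(K, 0x5) = 0x8; 0xF ⊕ 0x8 = 0x7.

C[3] = 0x7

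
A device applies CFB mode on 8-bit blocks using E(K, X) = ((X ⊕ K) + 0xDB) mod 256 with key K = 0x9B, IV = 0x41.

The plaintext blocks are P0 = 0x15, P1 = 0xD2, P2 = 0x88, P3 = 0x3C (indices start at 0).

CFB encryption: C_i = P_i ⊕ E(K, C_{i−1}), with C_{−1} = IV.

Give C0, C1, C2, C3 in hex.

C0: E(K, 0x41) = 0xB5; 0x15 ⊕ 0xB5 = 0xA0.
C1: E(K, 0xA0) = 0x16; 0xD2 ⊕ 0x16 = 0xC4.
C2: E(K, 0xC4) = 0x3A; 0x88 ⊕ 0x3A = 0xB2.
C3: E(K, 0xB2) = 0x04; 0x3C ⊕ 0x04 = 0x38.

C0 = 0xA0, C1 = 0xC4, C2 = 0xB2, C3 = 0x38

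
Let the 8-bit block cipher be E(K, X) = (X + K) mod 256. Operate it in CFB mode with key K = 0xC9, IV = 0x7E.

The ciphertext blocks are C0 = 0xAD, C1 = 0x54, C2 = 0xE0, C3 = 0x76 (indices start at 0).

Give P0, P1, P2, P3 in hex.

CFB decryption: P_i = C_i ⊕ E(K, C_{i−1}), with C_{−1} = IV.
P0: E(K, 0x7E) = 0x47; 0xAD ⊕ 0x47 = 0xEA.
P1: E(K, 0xAD) = 0x76; 0x54 ⊕ 0x76 = 0x22.
P2: E(K, 0x54) = 0x1D; 0xE0 ⊕ 0x1D = 0xFD.
P3: E(K, 0xE0) = 0xA9; 0x76 ⊕ 0xA9 = 0xDF.

P0 = 0xEA, P1 = 0x22, P2 = 0xFD, P3 = 0xDF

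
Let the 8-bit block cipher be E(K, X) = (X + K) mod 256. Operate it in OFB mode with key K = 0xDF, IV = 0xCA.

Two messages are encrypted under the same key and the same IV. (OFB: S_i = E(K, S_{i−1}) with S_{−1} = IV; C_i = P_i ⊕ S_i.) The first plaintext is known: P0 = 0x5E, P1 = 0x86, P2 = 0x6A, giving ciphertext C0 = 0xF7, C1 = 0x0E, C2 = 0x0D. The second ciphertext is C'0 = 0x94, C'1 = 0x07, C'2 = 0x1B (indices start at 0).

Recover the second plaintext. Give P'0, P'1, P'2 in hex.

In OFB with a reused IV, both messages share the same keystream S_i, so C_i ⊕ C'_i = P_i ⊕ P'_i and thus P'_i = P_i ⊕ C_i ⊕ C'_i.
P'0: 0x5E ⊕ 0xF7 ⊕ 0x94 = 0x3D.
P'1: 0x86 ⊕ 0x0E ⊕ 0x07 = 0x8F.
P'2: 0x6A ⊕ 0x0D ⊕ 0x1B = 0x7C.

P'0 = 0x3D, P'1 = 0x8F, P'2 = 0x7C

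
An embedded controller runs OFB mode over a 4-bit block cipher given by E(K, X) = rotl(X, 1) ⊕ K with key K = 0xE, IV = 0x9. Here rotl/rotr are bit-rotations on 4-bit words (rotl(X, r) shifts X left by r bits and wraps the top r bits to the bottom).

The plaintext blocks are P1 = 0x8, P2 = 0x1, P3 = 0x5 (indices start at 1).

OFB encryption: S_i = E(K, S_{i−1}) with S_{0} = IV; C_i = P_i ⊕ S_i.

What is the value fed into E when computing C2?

C1: S = E(K, 0x9) = 0xD; 0x8 ⊕ 0xD = 0x5.
C2: S = E(K, 0xD) = 0x5; 0x1 ⊕ 0x5 = 0x4.
So the input to E for block 2 is 0xD.

0xD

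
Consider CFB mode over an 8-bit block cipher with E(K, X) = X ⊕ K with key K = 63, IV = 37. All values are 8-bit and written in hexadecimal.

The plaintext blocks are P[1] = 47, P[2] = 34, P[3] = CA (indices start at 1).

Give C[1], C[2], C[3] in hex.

CFB encryption: C_i = P_i ⊕ E(K, C_{i−1}), with C_{0} = IV.
C[1]: E(K, 37) = 54; 47 ⊕ 54 = 13.
C[2]: E(K, 13) = 70; 34 ⊕ 70 = 44.
C[3]: E(K, 44) = 27; CA ⊕ 27 = ED.

C[1] = 13, C[2] = 44, C[3] = ED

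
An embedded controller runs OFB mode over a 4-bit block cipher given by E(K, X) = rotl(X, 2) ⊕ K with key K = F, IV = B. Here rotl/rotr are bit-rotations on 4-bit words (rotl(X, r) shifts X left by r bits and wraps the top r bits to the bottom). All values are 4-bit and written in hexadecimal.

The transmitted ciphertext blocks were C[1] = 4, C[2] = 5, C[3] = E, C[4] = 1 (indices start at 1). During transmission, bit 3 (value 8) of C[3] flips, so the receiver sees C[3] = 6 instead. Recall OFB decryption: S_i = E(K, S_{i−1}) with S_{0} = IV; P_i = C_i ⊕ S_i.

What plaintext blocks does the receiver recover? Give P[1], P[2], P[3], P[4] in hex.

P[1] = 5, P[2] = E, P[3] = 7, P[4] = A

Only C[3] changed, to 6. In OFB, a change in C_i flips the same bit in P_i only; the keystream is unaffected. Decrypting the received ciphertext:
P[1]: S = E(K, B) = 1; 4 ⊕ 1 = 5.
P[2]: S = E(K, 1) = B; 5 ⊕ B = E.
P[3]: S = E(K, B) = 1; 6 ⊕ 1 = 7.
P[4]: S = E(K, 1) = B; 1 ⊕ B = A.
Blocks that differ from the original plaintext: P[3].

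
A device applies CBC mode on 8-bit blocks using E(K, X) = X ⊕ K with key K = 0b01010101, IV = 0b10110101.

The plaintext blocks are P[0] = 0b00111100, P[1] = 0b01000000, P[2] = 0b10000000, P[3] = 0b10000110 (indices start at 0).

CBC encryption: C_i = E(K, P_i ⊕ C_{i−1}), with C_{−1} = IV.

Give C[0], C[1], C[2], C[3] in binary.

C[0]: P[0] ⊕ 0b10110101 = 0b10001001; E(K, 0b10001001) = 0b11011100.
C[1]: P[1] ⊕ 0b11011100 = 0b10011100; E(K, 0b10011100) = 0b11001001.
C[2]: P[2] ⊕ 0b11001001 = 0b01001001; E(K, 0b01001001) = 0b00011100.
C[3]: P[3] ⊕ 0b00011100 = 0b10011010; E(K, 0b10011010) = 0b11001111.

C[0] = 0b11011100, C[1] = 0b11001001, C[2] = 0b00011100, C[3] = 0b11001111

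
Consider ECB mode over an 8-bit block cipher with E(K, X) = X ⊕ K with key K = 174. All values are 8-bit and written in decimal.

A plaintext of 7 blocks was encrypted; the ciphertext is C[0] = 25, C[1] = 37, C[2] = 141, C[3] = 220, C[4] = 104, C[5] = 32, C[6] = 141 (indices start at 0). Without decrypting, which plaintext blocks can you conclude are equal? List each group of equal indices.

P[2] = P[6]

ECB encrypts each block independently with the same key, so equal ciphertext blocks imply equal plaintext blocks.
C[2] = C[6] = 141, so P[2] = P[6].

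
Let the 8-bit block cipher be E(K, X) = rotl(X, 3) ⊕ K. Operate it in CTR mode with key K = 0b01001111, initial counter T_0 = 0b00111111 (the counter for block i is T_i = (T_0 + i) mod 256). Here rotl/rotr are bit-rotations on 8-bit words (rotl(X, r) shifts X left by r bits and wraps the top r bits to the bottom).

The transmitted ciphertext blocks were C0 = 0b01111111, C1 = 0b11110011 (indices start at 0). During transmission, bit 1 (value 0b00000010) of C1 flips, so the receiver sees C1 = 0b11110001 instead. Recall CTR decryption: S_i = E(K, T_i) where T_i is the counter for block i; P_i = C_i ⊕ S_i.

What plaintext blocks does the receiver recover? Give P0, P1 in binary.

Only C1 changed, to 0b11110001. In CTR, a change in C_i flips the same bit in P_i only; the keystream is unaffected. Decrypting the received ciphertext:
P0: T = 0b00111111, S = E(K, T) = 0b10110110; 0b01111111 ⊕ 0b10110110 = 0b11001001.
P1: T = 0b01000000, S = E(K, T) = 0b01001101; 0b11110001 ⊕ 0b01001101 = 0b10111100.
Blocks that differ from the original plaintext: P1.

P0 = 0b11001001, P1 = 0b10111100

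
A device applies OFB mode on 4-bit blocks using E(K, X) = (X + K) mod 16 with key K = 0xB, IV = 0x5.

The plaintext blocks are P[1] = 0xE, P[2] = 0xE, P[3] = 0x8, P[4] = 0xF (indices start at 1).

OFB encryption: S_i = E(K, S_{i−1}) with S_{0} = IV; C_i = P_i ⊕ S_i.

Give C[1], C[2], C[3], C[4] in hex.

C[1]: S = E(K, 0x5) = 0x0; 0xE ⊕ 0x0 = 0xE.
C[2]: S = E(K, 0x0) = 0xB; 0xE ⊕ 0xB = 0x5.
C[3]: S = E(K, 0xB) = 0x6; 0x8 ⊕ 0x6 = 0xE.
C[4]: S = E(K, 0x6) = 0x1; 0xF ⊕ 0x1 = 0xE.

C[1] = 0xE, C[2] = 0x5, C[3] = 0xE, C[4] = 0xE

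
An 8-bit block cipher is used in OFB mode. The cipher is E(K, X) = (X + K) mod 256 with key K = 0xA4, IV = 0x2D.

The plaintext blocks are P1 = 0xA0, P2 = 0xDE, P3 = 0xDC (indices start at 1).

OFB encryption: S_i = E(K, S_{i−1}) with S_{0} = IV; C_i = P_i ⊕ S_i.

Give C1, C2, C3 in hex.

C1 = 0x71, C2 = 0xAB, C3 = 0xC5

C1: S = E(K, 0x2D) = 0xD1; 0xA0 ⊕ 0xD1 = 0x71.
C2: S = E(K, 0xD1) = 0x75; 0xDE ⊕ 0x75 = 0xAB.
C3: S = E(K, 0x75) = 0x19; 0xDC ⊕ 0x19 = 0xC5.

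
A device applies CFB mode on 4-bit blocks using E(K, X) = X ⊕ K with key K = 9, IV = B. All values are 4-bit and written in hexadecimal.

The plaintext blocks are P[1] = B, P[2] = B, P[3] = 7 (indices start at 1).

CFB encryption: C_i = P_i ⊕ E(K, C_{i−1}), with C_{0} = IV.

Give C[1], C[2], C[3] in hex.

C[1] = 9, C[2] = B, C[3] = 5

C[1]: E(K, B) = 2; B ⊕ 2 = 9.
C[2]: E(K, 9) = 0; B ⊕ 0 = B.
C[3]: E(K, B) = 2; 7 ⊕ 2 = 5.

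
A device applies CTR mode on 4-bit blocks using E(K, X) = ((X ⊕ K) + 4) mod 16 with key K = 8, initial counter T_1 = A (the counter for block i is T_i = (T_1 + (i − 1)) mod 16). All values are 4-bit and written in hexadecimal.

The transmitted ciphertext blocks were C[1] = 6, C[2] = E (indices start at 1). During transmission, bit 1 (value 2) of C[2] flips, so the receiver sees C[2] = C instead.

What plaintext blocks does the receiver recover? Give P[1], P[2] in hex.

P[1] = 0, P[2] = B

CTR decryption: S_i = E(K, T_i) where T_i is the counter for block i; P_i = C_i ⊕ S_i.
Only C[2] changed, to C. In CTR, a change in C_i flips the same bit in P_i only; the keystream is unaffected. Decrypting the received ciphertext:
P[1]: T = A, S = E(K, T) = 6; 6 ⊕ 6 = 0.
P[2]: T = B, S = E(K, T) = 7; C ⊕ 7 = B.
Blocks that differ from the original plaintext: P[2].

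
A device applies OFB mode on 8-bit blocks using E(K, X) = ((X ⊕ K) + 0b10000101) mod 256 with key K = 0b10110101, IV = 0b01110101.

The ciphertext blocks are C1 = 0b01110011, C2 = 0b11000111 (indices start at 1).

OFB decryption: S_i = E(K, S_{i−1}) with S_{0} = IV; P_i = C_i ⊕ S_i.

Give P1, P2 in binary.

P1 = 0b00110110, P2 = 0b10110010

P1: S = E(K, 0b01110101) = 0b01000101; 0b01110011 ⊕ 0b01000101 = 0b00110110.
P2: S = E(K, 0b01000101) = 0b01110101; 0b11000111 ⊕ 0b01110101 = 0b10110010.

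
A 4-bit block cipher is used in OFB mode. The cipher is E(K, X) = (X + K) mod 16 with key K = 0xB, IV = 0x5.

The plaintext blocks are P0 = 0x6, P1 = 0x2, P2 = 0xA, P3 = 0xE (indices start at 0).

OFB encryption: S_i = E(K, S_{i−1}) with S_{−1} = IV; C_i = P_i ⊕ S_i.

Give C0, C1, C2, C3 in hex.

C0: S = E(K, 0x5) = 0x0; 0x6 ⊕ 0x0 = 0x6.
C1: S = E(K, 0x0) = 0xB; 0x2 ⊕ 0xB = 0x9.
C2: S = E(K, 0xB) = 0x6; 0xA ⊕ 0x6 = 0xC.
C3: S = E(K, 0x6) = 0x1; 0xE ⊕ 0x1 = 0xF.

C0 = 0x6, C1 = 0x9, C2 = 0xC, C3 = 0xF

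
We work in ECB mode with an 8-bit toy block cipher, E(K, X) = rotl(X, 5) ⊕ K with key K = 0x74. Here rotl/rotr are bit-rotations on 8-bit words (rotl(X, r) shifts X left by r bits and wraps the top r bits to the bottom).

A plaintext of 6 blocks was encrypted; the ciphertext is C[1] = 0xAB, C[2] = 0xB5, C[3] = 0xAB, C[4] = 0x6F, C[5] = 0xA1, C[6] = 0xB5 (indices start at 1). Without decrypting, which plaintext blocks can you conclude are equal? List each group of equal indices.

ECB encrypts each block independently with the same key, so equal ciphertext blocks imply equal plaintext blocks.
C[1] = C[3] = 0xAB, so P[1] = P[3].
C[2] = C[6] = 0xB5, so P[2] = P[6].

P[1] = P[3]; P[2] = P[6]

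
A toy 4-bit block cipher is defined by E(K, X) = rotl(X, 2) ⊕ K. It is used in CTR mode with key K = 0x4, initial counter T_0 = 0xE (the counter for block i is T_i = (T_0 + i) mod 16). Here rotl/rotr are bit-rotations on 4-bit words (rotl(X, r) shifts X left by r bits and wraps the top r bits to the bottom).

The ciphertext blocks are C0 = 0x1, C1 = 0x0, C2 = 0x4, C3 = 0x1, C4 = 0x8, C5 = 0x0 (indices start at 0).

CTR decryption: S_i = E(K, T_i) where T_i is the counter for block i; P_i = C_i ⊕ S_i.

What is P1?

P1: T = 0xF, S = E(K, T) = 0xB; 0x0 ⊕ 0xB = 0xB.

P1 = 0xB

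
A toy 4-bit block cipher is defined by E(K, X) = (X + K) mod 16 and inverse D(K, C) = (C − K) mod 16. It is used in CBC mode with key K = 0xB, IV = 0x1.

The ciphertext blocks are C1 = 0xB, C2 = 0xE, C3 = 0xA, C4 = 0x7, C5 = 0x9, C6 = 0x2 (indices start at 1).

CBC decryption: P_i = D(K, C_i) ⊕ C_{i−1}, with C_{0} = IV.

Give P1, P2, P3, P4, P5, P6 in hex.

P1: D(K, 0xB) = 0x0; 0x0 ⊕ 0x1 = 0x1.
P2: D(K, 0xE) = 0x3; 0x3 ⊕ 0xB = 0x8.
P3: D(K, 0xA) = 0xF; 0xF ⊕ 0xE = 0x1.
P4: D(K, 0x7) = 0xC; 0xC ⊕ 0xA = 0x6.
P5: D(K, 0x9) = 0xE; 0xE ⊕ 0x7 = 0x9.
P6: D(K, 0x2) = 0x7; 0x7 ⊕ 0x9 = 0xE.

P1 = 0x1, P2 = 0x8, P3 = 0x1, P4 = 0x6, P5 = 0x9, P6 = 0xE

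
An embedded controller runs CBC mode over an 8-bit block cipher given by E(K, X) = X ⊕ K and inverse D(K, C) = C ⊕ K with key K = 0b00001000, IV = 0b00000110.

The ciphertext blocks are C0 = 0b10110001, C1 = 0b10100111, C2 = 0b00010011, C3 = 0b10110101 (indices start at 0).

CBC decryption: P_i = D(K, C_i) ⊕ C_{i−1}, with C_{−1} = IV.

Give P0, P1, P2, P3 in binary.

P0 = 0b10111111, P1 = 0b00011110, P2 = 0b10111100, P3 = 0b10101110

P0: D(K, 0b10110001) = 0b10111001; 0b10111001 ⊕ 0b00000110 = 0b10111111.
P1: D(K, 0b10100111) = 0b10101111; 0b10101111 ⊕ 0b10110001 = 0b00011110.
P2: D(K, 0b00010011) = 0b00011011; 0b00011011 ⊕ 0b10100111 = 0b10111100.
P3: D(K, 0b10110101) = 0b10111101; 0b10111101 ⊕ 0b00010011 = 0b10101110.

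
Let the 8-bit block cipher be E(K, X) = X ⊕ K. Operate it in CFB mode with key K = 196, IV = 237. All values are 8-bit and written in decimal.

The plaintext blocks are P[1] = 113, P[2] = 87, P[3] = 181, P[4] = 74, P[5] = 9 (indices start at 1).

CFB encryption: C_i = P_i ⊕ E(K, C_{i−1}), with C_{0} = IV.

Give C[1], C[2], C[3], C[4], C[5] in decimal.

C[1] = 88, C[2] = 203, C[3] = 186, C[4] = 52, C[5] = 249

C[1]: E(K, 237) = 41; 113 ⊕ 41 = 88.
C[2]: E(K, 88) = 156; 87 ⊕ 156 = 203.
C[3]: E(K, 203) = 15; 181 ⊕ 15 = 186.
C[4]: E(K, 186) = 126; 74 ⊕ 126 = 52.
C[5]: E(K, 52) = 240; 9 ⊕ 240 = 249.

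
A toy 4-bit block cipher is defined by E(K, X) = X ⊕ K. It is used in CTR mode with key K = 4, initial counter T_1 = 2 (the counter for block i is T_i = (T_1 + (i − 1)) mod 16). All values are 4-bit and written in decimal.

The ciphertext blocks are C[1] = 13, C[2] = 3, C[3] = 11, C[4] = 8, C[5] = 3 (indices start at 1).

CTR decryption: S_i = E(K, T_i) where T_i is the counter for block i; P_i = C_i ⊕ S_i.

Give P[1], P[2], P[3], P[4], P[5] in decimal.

P[1] = 11, P[2] = 4, P[3] = 11, P[4] = 9, P[5] = 1

P[1]: T = 2, S = E(K, T) = 6; 13 ⊕ 6 = 11.
P[2]: T = 3, S = E(K, T) = 7; 3 ⊕ 7 = 4.
P[3]: T = 4, S = E(K, T) = 0; 11 ⊕ 0 = 11.
P[4]: T = 5, S = E(K, T) = 1; 8 ⊕ 1 = 9.
P[5]: T = 6, S = E(K, T) = 2; 3 ⊕ 2 = 1.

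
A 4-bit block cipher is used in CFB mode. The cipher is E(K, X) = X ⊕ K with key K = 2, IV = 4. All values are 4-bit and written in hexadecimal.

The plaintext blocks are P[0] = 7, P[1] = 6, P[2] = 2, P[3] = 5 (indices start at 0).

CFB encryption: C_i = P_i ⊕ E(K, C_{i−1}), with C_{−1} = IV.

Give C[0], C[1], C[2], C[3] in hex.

C[0] = 1, C[1] = 5, C[2] = 5, C[3] = 2

C[0]: E(K, 4) = 6; 7 ⊕ 6 = 1.
C[1]: E(K, 1) = 3; 6 ⊕ 3 = 5.
C[2]: E(K, 5) = 7; 2 ⊕ 7 = 5.
C[3]: E(K, 5) = 7; 5 ⊕ 7 = 2.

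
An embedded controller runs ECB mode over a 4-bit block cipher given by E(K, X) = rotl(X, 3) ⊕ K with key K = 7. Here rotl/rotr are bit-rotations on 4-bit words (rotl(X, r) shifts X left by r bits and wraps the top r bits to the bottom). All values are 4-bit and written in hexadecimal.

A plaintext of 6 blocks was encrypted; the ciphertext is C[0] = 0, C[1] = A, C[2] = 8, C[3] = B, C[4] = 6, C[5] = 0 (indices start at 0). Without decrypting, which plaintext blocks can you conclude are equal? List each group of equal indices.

ECB encrypts each block independently with the same key, so equal ciphertext blocks imply equal plaintext blocks.
C[0] = C[5] = 0, so P[0] = P[5].

P[0] = P[5]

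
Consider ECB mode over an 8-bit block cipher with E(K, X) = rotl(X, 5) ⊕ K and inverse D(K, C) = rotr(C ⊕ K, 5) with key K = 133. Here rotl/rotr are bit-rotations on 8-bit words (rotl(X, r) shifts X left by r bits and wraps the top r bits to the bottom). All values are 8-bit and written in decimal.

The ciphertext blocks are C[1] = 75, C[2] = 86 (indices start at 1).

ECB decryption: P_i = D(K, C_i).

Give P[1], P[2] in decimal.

P[1] = 118, P[2] = 158

P[1]: D(K, 75) = 118.
P[2]: D(K, 86) = 158.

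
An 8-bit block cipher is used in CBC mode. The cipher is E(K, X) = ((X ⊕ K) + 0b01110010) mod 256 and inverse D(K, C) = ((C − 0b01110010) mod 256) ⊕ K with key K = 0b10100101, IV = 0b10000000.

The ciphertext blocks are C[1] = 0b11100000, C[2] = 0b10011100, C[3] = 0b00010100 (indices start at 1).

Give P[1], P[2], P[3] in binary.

P[1] = 0b01001011, P[2] = 0b01101111, P[3] = 0b10011011

CBC decryption: P_i = D(K, C_i) ⊕ C_{i−1}, with C_{0} = IV.
P[1]: D(K, 0b11100000) = 0b11001011; 0b11001011 ⊕ 0b10000000 = 0b01001011.
P[2]: D(K, 0b10011100) = 0b10001111; 0b10001111 ⊕ 0b11100000 = 0b01101111.
P[3]: D(K, 0b00010100) = 0b00000111; 0b00000111 ⊕ 0b10011100 = 0b10011011.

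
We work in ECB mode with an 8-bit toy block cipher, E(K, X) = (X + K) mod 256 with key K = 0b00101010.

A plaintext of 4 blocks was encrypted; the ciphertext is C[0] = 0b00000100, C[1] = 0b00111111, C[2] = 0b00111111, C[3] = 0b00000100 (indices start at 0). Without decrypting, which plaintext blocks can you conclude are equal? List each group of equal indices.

ECB encrypts each block independently with the same key, so equal ciphertext blocks imply equal plaintext blocks.
C[0] = C[3] = 0b00000100, so P[0] = P[3].
C[1] = C[2] = 0b00111111, so P[1] = P[2].

P[0] = P[3]; P[1] = P[2]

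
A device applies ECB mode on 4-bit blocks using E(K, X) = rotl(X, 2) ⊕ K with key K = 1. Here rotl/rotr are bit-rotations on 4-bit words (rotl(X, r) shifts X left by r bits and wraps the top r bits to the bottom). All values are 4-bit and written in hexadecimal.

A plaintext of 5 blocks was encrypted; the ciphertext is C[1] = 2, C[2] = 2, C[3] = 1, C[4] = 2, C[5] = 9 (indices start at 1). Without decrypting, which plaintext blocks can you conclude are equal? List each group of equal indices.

P[1] = P[2] = P[4]

ECB encrypts each block independently with the same key, so equal ciphertext blocks imply equal plaintext blocks.
C[1] = C[2] = C[4] = 2, so P[1] = P[2] = P[4].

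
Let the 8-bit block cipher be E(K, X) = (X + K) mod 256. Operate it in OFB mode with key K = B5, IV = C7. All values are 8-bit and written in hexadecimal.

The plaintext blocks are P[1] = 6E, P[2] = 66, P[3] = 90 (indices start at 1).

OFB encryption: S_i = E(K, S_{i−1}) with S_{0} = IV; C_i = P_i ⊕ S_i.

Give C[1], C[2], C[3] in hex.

C[1] = 12, C[2] = 57, C[3] = 76

C[1]: S = E(K, C7) = 7C; 6E ⊕ 7C = 12.
C[2]: S = E(K, 7C) = 31; 66 ⊕ 31 = 57.
C[3]: S = E(K, 31) = E6; 90 ⊕ E6 = 76.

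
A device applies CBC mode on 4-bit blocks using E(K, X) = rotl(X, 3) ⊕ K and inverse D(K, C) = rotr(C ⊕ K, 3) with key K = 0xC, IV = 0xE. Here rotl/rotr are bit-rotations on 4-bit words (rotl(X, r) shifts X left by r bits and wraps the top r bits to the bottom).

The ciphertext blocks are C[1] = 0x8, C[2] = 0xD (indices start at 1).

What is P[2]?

CBC decryption: P_i = D(K, C_i) ⊕ C_{i−1}, with C_{0} = IV.
P[2]: D(K, 0xD) = 0x2; 0x2 ⊕ 0x8 = 0xA.

P[2] = 0xA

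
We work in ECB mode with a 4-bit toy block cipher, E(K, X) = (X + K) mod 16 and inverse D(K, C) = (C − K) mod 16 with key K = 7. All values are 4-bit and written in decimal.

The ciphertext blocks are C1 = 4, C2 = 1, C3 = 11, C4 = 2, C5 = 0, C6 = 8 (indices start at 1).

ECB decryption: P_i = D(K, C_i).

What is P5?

P5 = 9

P5: D(K, 0) = 9.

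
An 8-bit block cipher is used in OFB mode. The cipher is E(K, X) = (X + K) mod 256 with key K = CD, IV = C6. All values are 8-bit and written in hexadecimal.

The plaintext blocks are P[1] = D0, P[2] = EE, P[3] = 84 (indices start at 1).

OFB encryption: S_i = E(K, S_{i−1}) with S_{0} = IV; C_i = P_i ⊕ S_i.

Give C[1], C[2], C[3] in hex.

C[1]: S = E(K, C6) = 93; D0 ⊕ 93 = 43.
C[2]: S = E(K, 93) = 60; EE ⊕ 60 = 8E.
C[3]: S = E(K, 60) = 2D; 84 ⊕ 2D = A9.

C[1] = 43, C[2] = 8E, C[3] = A9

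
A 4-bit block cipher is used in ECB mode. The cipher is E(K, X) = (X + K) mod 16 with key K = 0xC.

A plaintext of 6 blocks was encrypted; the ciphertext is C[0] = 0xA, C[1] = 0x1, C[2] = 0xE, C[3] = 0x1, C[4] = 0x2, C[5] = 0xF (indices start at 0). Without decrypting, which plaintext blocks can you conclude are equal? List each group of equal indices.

P[1] = P[3]

ECB encrypts each block independently with the same key, so equal ciphertext blocks imply equal plaintext blocks.
C[1] = C[3] = 0x1, so P[1] = P[3].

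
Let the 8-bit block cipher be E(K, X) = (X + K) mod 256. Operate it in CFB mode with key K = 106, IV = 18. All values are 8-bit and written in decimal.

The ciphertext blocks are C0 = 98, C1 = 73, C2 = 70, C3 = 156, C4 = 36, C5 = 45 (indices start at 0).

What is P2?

CFB decryption: P_i = C_i ⊕ E(K, C_{i−1}), with C_{−1} = IV.
P2: E(K, 73) = 179; 70 ⊕ 179 = 245.

P2 = 245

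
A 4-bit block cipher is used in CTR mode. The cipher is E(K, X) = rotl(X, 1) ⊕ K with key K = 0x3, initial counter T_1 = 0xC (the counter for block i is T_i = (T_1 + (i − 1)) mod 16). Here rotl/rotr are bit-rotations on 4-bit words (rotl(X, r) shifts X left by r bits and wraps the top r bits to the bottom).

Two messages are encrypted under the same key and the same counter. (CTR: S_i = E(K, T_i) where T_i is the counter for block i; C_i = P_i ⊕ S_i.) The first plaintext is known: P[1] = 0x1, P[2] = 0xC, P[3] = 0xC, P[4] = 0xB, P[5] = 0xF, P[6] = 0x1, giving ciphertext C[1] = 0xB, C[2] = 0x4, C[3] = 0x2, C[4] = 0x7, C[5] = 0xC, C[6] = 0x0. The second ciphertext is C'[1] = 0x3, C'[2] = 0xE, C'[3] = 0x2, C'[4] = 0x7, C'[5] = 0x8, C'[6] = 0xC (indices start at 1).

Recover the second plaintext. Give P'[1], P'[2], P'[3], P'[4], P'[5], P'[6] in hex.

P'[1] = 0x9, P'[2] = 0x6, P'[3] = 0xC, P'[4] = 0xB, P'[5] = 0xB, P'[6] = 0xD

In CTR with a reused counter, both messages share the same keystream S_i, so C_i ⊕ C'_i = P_i ⊕ P'_i and thus P'_i = P_i ⊕ C_i ⊕ C'_i.
P'[1]: 0x1 ⊕ 0xB ⊕ 0x3 = 0x9.
P'[2]: 0xC ⊕ 0x4 ⊕ 0xE = 0x6.
P'[3]: 0xC ⊕ 0x2 ⊕ 0x2 = 0xC.
P'[4]: 0xB ⊕ 0x7 ⊕ 0x7 = 0xB.
P'[5]: 0xF ⊕ 0xC ⊕ 0x8 = 0xB.
P'[6]: 0x1 ⊕ 0x0 ⊕ 0xC = 0xD.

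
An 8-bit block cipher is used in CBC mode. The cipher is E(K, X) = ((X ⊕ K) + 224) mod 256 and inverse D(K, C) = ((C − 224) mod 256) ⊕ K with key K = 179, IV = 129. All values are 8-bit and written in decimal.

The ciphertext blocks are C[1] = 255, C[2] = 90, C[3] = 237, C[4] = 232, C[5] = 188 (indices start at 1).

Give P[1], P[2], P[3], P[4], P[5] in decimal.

P[1] = 45, P[2] = 54, P[3] = 228, P[4] = 86, P[5] = 135

CBC decryption: P_i = D(K, C_i) ⊕ C_{i−1}, with C_{0} = IV.
P[1]: D(K, 255) = 172; 172 ⊕ 129 = 45.
P[2]: D(K, 90) = 201; 201 ⊕ 255 = 54.
P[3]: D(K, 237) = 190; 190 ⊕ 90 = 228.
P[4]: D(K, 232) = 187; 187 ⊕ 237 = 86.
P[5]: D(K, 188) = 111; 111 ⊕ 232 = 135.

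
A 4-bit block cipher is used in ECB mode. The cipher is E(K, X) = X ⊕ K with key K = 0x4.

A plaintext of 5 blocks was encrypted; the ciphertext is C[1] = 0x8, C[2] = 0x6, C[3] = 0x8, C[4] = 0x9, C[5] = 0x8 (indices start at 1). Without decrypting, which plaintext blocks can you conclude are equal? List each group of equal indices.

ECB encrypts each block independently with the same key, so equal ciphertext blocks imply equal plaintext blocks.
C[1] = C[3] = C[5] = 0x8, so P[1] = P[3] = P[5].

P[1] = P[3] = P[5]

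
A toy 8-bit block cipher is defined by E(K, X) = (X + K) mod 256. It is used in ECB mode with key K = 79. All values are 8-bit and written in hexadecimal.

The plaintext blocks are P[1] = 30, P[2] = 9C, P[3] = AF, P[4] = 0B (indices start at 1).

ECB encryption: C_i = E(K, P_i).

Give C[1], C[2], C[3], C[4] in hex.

C[1]: E(K, 30) = A9.
C[2]: E(K, 9C) = 15.
C[3]: E(K, AF) = 28.
C[4]: E(K, 0B) = 84.

C[1] = A9, C[2] = 15, C[3] = 28, C[4] = 84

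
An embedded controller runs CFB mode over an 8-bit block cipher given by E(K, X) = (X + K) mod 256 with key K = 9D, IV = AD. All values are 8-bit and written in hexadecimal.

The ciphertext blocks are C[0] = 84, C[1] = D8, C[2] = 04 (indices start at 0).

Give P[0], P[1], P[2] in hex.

P[0] = CE, P[1] = F9, P[2] = 71

CFB decryption: P_i = C_i ⊕ E(K, C_{i−1}), with C_{−1} = IV.
P[0]: E(K, AD) = 4A; 84 ⊕ 4A = CE.
P[1]: E(K, 84) = 21; D8 ⊕ 21 = F9.
P[2]: E(K, D8) = 75; 04 ⊕ 75 = 71.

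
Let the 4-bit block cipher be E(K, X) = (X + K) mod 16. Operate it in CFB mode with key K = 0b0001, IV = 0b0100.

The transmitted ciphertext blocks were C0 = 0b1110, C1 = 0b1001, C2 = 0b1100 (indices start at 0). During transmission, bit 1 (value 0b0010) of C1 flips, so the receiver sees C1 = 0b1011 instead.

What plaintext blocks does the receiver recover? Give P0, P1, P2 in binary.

CFB decryption: P_i = C_i ⊕ E(K, C_{i−1}), with C_{−1} = IV.
Only C1 changed, to 0b1011. In CFB, a change in C_i flips the same bit in P_i and garbles P_{i+1}. Decrypting the received ciphertext:
P0: E(K, 0b0100) = 0b0101; 0b1110 ⊕ 0b0101 = 0b1011.
P1: E(K, 0b1110) = 0b1111; 0b1011 ⊕ 0b1111 = 0b0100.
P2: E(K, 0b1011) = 0b1100; 0b1100 ⊕ 0b1100 = 0b0000.
Blocks that differ from the original plaintext: P1, P2.

P0 = 0b1011, P1 = 0b0100, P2 = 0b0000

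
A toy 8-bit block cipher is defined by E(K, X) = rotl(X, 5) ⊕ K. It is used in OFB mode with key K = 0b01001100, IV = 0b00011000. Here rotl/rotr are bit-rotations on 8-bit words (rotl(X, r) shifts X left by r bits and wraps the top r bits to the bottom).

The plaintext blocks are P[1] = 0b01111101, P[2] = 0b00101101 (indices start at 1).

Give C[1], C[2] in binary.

OFB encryption: S_i = E(K, S_{i−1}) with S_{0} = IV; C_i = P_i ⊕ S_i.
C[1]: S = E(K, 0b00011000) = 0b01001111; 0b01111101 ⊕ 0b01001111 = 0b00110010.
C[2]: S = E(K, 0b01001111) = 0b10100101; 0b00101101 ⊕ 0b10100101 = 0b10001000.

C[1] = 0b00110010, C[2] = 0b10001000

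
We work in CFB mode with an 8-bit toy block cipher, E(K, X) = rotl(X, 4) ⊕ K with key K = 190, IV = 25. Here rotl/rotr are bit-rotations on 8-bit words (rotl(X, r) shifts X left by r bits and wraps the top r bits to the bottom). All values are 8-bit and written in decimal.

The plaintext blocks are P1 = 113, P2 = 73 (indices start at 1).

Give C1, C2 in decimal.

C1 = 94, C2 = 18

CFB encryption: C_i = P_i ⊕ E(K, C_{i−1}), with C_{0} = IV.
C1: E(K, 25) = 47; 113 ⊕ 47 = 94.
C2: E(K, 94) = 91; 73 ⊕ 91 = 18.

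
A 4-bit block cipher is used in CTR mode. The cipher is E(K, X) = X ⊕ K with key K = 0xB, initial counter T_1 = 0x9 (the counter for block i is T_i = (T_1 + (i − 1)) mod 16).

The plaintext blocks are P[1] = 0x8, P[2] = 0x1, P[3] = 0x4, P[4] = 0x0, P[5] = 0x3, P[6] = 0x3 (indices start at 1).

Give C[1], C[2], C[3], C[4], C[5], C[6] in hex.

CTR encryption: S_i = E(K, T_i) where T_i is the counter for block i; C_i = P_i ⊕ S_i.
C[1]: T = 0x9, S = E(K, T) = 0x2; 0x8 ⊕ 0x2 = 0xA.
C[2]: T = 0xA, S = E(K, T) = 0x1; 0x1 ⊕ 0x1 = 0x0.
C[3]: T = 0xB, S = E(K, T) = 0x0; 0x4 ⊕ 0x0 = 0x4.
C[4]: T = 0xC, S = E(K, T) = 0x7; 0x0 ⊕ 0x7 = 0x7.
C[5]: T = 0xD, S = E(K, T) = 0x6; 0x3 ⊕ 0x6 = 0x5.
C[6]: T = 0xE, S = E(K, T) = 0x5; 0x3 ⊕ 0x5 = 0x6.

C[1] = 0xA, C[2] = 0x0, C[3] = 0x4, C[4] = 0x7, C[5] = 0x5, C[6] = 0x6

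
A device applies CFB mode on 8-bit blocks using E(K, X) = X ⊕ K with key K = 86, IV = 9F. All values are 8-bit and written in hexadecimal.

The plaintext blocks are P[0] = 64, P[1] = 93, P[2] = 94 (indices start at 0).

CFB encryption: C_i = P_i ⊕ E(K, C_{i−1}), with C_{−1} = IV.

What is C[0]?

C[0] = 7D

C[0]: E(K, 9F) = 19; 64 ⊕ 19 = 7D.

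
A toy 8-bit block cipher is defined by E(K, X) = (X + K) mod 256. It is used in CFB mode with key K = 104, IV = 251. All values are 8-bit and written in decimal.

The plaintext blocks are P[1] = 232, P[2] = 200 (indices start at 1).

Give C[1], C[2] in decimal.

CFB encryption: C_i = P_i ⊕ E(K, C_{i−1}), with C_{0} = IV.
C[1]: E(K, 251) = 99; 232 ⊕ 99 = 139.
C[2]: E(K, 139) = 243; 200 ⊕ 243 = 59.

C[1] = 139, C[2] = 59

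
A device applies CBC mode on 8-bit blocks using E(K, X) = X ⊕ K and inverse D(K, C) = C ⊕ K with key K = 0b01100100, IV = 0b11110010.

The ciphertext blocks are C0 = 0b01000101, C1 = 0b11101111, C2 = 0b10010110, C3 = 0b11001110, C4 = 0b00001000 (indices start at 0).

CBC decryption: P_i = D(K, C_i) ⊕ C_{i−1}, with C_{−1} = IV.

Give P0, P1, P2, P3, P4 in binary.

P0: D(K, 0b01000101) = 0b00100001; 0b00100001 ⊕ 0b11110010 = 0b11010011.
P1: D(K, 0b11101111) = 0b10001011; 0b10001011 ⊕ 0b01000101 = 0b11001110.
P2: D(K, 0b10010110) = 0b11110010; 0b11110010 ⊕ 0b11101111 = 0b00011101.
P3: D(K, 0b11001110) = 0b10101010; 0b10101010 ⊕ 0b10010110 = 0b00111100.
P4: D(K, 0b00001000) = 0b01101100; 0b01101100 ⊕ 0b11001110 = 0b10100010.

P0 = 0b11010011, P1 = 0b11001110, P2 = 0b00011101, P3 = 0b00111100, P4 = 0b10100010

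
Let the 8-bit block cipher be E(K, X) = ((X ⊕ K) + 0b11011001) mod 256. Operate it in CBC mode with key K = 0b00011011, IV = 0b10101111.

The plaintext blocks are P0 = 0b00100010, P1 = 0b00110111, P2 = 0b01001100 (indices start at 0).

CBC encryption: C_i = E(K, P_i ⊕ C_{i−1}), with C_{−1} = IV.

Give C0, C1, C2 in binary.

C0 = 0b01101111, C1 = 0b00011100, C2 = 0b00100100

C0: P0 ⊕ 0b10101111 = 0b10001101; E(K, 0b10001101) = 0b01101111.
C1: P1 ⊕ 0b01101111 = 0b01011000; E(K, 0b01011000) = 0b00011100.
C2: P2 ⊕ 0b00011100 = 0b01010000; E(K, 0b01010000) = 0b00100100.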